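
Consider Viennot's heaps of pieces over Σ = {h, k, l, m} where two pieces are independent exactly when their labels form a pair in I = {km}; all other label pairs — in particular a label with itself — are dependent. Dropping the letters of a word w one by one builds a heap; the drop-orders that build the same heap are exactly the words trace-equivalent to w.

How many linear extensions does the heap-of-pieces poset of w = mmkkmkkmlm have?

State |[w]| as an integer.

drop 0:m onto floor
drop 1:m onto {0:m}
drop 2:k onto floor
drop 3:k onto {2:k}
drop 4:m onto {1:m}
drop 5:k onto {3:k}
drop 6:k onto {5:k}
drop 7:m onto {4:m}
drop 8:l onto {6:k, 7:m}
drop 9:m onto {8:l}
ground layer = {0:m, 2:k}
drop-orders for the pieces not yet dropped (sum over which currently-grounded one goes next):
  1 to go: {9} 1
  2 to go: {8,9} 1
  3 to go: {6,8,9} 1  {7,8,9} 1
  4 to go: {4,7,8,9} 1  {5,6,8,9} 1  {6,7,8,9} 2
  5 to go: {1,4,7,8,9} 1  {3,5,6,8,9} 1  {4,6,7,8,9} 3  {5,6,7,8,9} 3
  6 to go: {0,1,4,7,8,9} 1  {1,4,6,7,8,9} 4  {2,3,5,6,8,9} 1  {3,5,6,7,8,9} 4  {4,5,6,7,8,9} 6
  7 to go: {0,1,4,6,7,8,9} 5  {1,4,5,6,7,8,9} 10  {2,3,5,6,7,8,9} 5  {3,4,5,6,7,8,9} 10
  8 to go: {0,1,4,5,6,7,8,9} 15  {1,3,4,5,6,7,8,9} 20  {2,3,4,5,6,7,8,9} 15
  if 0:m drops first: 35 orders
  if 2:k drops first: 35 orders
heap linearizations: 70

70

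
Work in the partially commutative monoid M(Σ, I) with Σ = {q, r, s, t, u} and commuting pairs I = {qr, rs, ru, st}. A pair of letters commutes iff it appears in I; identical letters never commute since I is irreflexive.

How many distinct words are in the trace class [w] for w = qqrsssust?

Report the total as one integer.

drop 0:q onto floor
drop 1:q onto {0:q}
drop 2:r onto floor
drop 3:s onto {1:q}
drop 4:s onto {3:s}
drop 5:s onto {4:s}
drop 6:u onto {5:s}
drop 7:s onto {6:u}
drop 8:t onto {2:r, 6:u}
ground layer = {0:q, 2:r}
drop-orders for the pieces not yet dropped (sum over which currently-grounded one goes next):
  1 to go: {7} 1  {8} 1
  2 to go: {2,8} 1  {7,8} 2
  3 to go: {2,7,8} 3  {6,7,8} 2
  4 to go: {2,6,7,8} 5  {5,6,7,8} 2
  5 to go: {2,5,6,7,8} 7  {4,5,6,7,8} 2
  6 to go: {2,4,5,6,7,8} 9  {3,4,5,6,7,8} 2
  7 to go: {1,3,4,5,6,7,8} 2  {2,3,4,5,6,7,8} 11
  if 0:q drops first: 13 orders
  if 2:r drops first: 2 orders
heap linearizations: 15

15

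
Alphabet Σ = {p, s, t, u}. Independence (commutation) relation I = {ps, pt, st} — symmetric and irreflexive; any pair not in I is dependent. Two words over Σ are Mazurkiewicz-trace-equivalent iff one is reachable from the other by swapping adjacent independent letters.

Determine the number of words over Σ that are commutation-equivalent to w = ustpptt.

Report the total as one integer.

60

drop 0:u onto floor
drop 1:s onto {0:u}
drop 2:t onto {0:u}
drop 3:p onto {0:u}
drop 4:p onto {3:p}
drop 5:t onto {2:t}
drop 6:t onto {5:t}
ground layer = {0:u}
drop-orders for the pieces not yet dropped (sum over which currently-grounded one goes next):
  1 to go: {1} 1  {4} 1  {6} 1
  2 to go: {1,4} 2  {1,6} 2  {3,4} 1  {4,6} 2  {5,6} 1
  3 to go: {1,3,4} 3  {1,4,6} 6  {1,5,6} 3  {2,5,6} 1  {3,4,6} 3  {4,5,6} 3
  4 to go: {1,2,5,6} 4  {1,3,4,6} 12  {1,4,5,6} 12  {2,4,5,6} 4  {3,4,5,6} 6
  5 to go: {1,2,4,5,6} 20  {1,3,4,5,6} 30  {2,3,4,5,6} 10
  if 0:u drops first: 60 orders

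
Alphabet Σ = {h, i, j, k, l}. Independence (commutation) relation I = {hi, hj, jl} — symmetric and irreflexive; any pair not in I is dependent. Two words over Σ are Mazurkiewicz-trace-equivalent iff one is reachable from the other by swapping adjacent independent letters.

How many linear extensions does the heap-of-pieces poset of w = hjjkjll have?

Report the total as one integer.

0(h) covers ∅
1(j) covers ∅
2(j) covers 1:j
3(k) covers 0:h, 2:j
4(j) covers 3:k
5(l) covers 3:k
6(l) covers 5:l
floor of heap: 0:h, 1:j
completions by unplaced set U, small U first (add the entries for U minus each lowest piece of U):
  |U|=1: {4}:1  {6}:1
  |U|=2: {4,6}:2  {5,6}:1
  |U|=3: {4,5,6}:3
  |U|=4: {3,4,5,6}:3
  |U|=5: {0,3,4,5,6}:3  {2,3,4,5,6}:3
  start at 0(h): 3
  start at 1(j): 6
sum over floor = 9

9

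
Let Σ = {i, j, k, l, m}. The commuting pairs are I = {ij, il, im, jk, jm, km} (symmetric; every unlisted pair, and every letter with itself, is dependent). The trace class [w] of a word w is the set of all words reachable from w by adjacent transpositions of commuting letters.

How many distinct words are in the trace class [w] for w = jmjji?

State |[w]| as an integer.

20

0(j) covers ∅
1(m) covers ∅
2(j) covers 0:j
3(j) covers 2:j
4(i) covers ∅
floor of heap: 0:j, 1:m, 4:i
completions by unplaced set U, small U first (add the entries for U minus each lowest piece of U):
  |U|=1: {1}:1  {3}:1  {4}:1
  |U|=2: {1,3}:2  {1,4}:2  {2,3}:1  {3,4}:2
  |U|=3: {0,2,3}:1  {1,2,3}:3  {1,3,4}:6  {2,3,4}:3
  start at 0(j): 12
  start at 1(m): 4
  start at 4(i): 4
sum over floor = 20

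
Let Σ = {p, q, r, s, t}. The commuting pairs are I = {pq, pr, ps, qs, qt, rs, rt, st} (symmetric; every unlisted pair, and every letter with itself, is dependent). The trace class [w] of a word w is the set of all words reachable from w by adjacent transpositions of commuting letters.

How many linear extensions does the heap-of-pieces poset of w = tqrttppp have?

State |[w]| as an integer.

0(t) covers ∅
1(q) covers ∅
2(r) covers 1:q
3(t) covers 0:t
4(t) covers 3:t
5(p) covers 4:t
6(p) covers 5:p
7(p) covers 6:p
floor of heap: 0:t, 1:q
completions by unplaced set U, small U first (add the entries for U minus each lowest piece of U):
  |U|=1: {2}:1  {7}:1
  |U|=2: {1,2}:1  {2,7}:2  {6,7}:1
  |U|=3: {1,2,7}:3  {2,6,7}:3  {5,6,7}:1
  |U|=4: {1,2,6,7}:6  {2,5,6,7}:4  {4,5,6,7}:1
  |U|=5: {1,2,5,6,7}:10  {2,4,5,6,7}:5  {3,4,5,6,7}:1
  |U|=6: {0,3,4,5,6,7}:1  {1,2,4,5,6,7}:15  {2,3,4,5,6,7}:6
  start at 0(t): 21
  start at 1(q): 7
sum over floor = 28

28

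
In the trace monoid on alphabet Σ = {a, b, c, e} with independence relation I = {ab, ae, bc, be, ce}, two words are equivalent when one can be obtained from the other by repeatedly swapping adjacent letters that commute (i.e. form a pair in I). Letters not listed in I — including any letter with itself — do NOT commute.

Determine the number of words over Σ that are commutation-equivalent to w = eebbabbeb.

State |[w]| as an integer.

504

0(e) covers ∅
1(e) covers 0:e
2(b) covers ∅
3(b) covers 2:b
4(a) covers ∅
5(b) covers 3:b
6(b) covers 5:b
7(e) covers 1:e
8(b) covers 6:b
floor of heap: 0:e, 2:b, 4:a
completions by unplaced set U, small U first (add the entries for U minus each lowest piece of U):
  |U|=1: {4}:1  {7}:1  {8}:1
  |U|=2: {1,7}:1  {4,7}:2  {4,8}:2  {6,8}:1  {7,8}:2
  |U|=3: {0,1,7}:1  {1,4,7}:3  {1,7,8}:3  {4,6,8}:3  {4,7,8}:6  {5,6,8}:1  {6,7,8}:3
  |U|=4: {0,1,4,7}:4  {0,1,7,8}:4  {1,4,7,8}:12  {1,6,7,8}:6  {3,5,6,8}:1  {4,5,6,8}:4  {4,6,7,8}:12  {5,6,7,8}:4
  |U|=5: {0,1,4,7,8}:20  {0,1,6,7,8}:10  {1,4,6,7,8}:30  {1,5,6,7,8}:10  {2,3,5,6,8}:1  {3,4,5,6,8}:5  {3,5,6,7,8}:5  {4,5,6,7,8}:20
  |U|=6: {0,1,4,6,7,8}:60  {0,1,5,6,7,8}:20  {1,3,5,6,7,8}:15  {1,4,5,6,7,8}:60  {2,3,4,5,6,8}:6  {2,3,5,6,7,8}:6  {3,4,5,6,7,8}:30
  |U|=7: {0,1,3,5,6,7,8}:35  {0,1,4,5,6,7,8}:140  {1,2,3,5,6,7,8}:21  {1,3,4,5,6,7,8}:105  {2,3,4,5,6,7,8}:42
  start at 0(e): 168
  start at 2(b): 280
  start at 4(a): 56
sum over floor = 504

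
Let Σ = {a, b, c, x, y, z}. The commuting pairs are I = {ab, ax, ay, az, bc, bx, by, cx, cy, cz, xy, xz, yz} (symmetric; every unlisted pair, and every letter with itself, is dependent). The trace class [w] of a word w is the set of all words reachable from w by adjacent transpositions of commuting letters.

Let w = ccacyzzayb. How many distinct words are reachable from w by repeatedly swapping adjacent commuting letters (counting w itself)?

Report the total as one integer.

2520

0(c) covers ∅
1(c) covers 0:c
2(a) covers 1:c
3(c) covers 2:a
4(y) covers ∅
5(z) covers ∅
6(z) covers 5:z
7(a) covers 3:c
8(y) covers 4:y
9(b) covers 6:z
floor of heap: 0:c, 4:y, 5:z
completions by unplaced set U, small U first (add the entries for U minus each lowest piece of U):
  |U|=1: {7}:1  {8}:1  {9}:1
  |U|=2: {3,7}:1  {4,8}:1  {6,9}:1  {7,8}:2  {7,9}:2  {8,9}:2
  |U|=3: {2,3,7}:1  {3,7,8}:3  {3,7,9}:3  {4,7,8}:3  {4,8,9}:3  {5,6,9}:1  {6,7,9}:3  {6,8,9}:3  {7,8,9}:6
  |U|=4: {1,2,3,7}:1  {2,3,7,8}:4  {2,3,7,9}:4  {3,4,7,8}:6  {3,6,7,9}:6  {3,7,8,9}:12  {4,6,8,9}:6  {4,7,8,9}:12  {5,6,7,9}:4  {5,6,8,9}:4  {6,7,8,9}:12
  |U|=5: {0,1,2,3,7}:1  {1,2,3,7,8}:5  {1,2,3,7,9}:5  {2,3,4,7,8}:10  {2,3,6,7,9}:10  {2,3,7,8,9}:20  {3,4,7,8,9}:30  {3,5,6,7,9}:10  {3,6,7,8,9}:30  {4,5,6,8,9}:10  {4,6,7,8,9}:30  {5,6,7,8,9}:20
  |U|=6: {0,1,2,3,7,8}:6  {0,1,2,3,7,9}:6  {1,2,3,4,7,8}:15  {1,2,3,6,7,9}:15  {1,2,3,7,8,9}:30  {2,3,4,7,8,9}:60  {2,3,5,6,7,9}:20  {2,3,6,7,8,9}:60  {3,4,6,7,8,9}:90  {3,5,6,7,8,9}:60  {4,5,6,7,8,9}:60
  |U|=7: {0,1,2,3,4,7,8}:21  {0,1,2,3,6,7,9}:21  {0,1,2,3,7,8,9}:42  {1,2,3,4,7,8,9}:105  {1,2,3,5,6,7,9}:35  {1,2,3,6,7,8,9}:105  {2,3,4,6,7,8,9}:210  {2,3,5,6,7,8,9}:140  {3,4,5,6,7,8,9}:210
  |U|=8: {0,1,2,3,4,7,8,9}:168  {0,1,2,3,5,6,7,9}:56  {0,1,2,3,6,7,8,9}:168  {1,2,3,4,6,7,8,9}:420  {1,2,3,5,6,7,8,9}:280  {2,3,4,5,6,7,8,9}:560
  start at 0(c): 1260
  start at 4(y): 504
  start at 5(z): 756
sum over floor = 2520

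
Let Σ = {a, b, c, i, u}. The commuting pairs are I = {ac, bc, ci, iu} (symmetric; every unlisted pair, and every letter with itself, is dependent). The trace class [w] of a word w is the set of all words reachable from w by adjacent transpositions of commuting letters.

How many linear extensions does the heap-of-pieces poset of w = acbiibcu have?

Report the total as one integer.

#0=a has no predecessor
#1=c has no predecessor
#2=b depends on [0:a]
#3=i depends on [2:b]
#4=i depends on [3:i]
#5=b depends on [4:i]
#6=c depends on [1:c]
#7=u depends on [5:b, 6:c]
sources: [0:a, 1:c]
N(rest) = Σ N(rest − s) over sources s of rest; N(one piece) = 1:
  size 1 → [7]=1
  size 2 → [5,7]=1  [6,7]=1
  size 3 → [1,6,7]=1  [4,5,7]=1  [5,6,7]=2
  size 4 → [1,5,6,7]=3  [3,4,5,7]=1  [4,5,6,7]=3
  size 5 → [1,4,5,6,7]=6  [2,3,4,5,7]=1  [3,4,5,6,7]=4
  size 6 → [0,2,3,4,5,7]=1  [1,3,4,5,6,7]=10  [2,3,4,5,6,7]=5
  first=0(a) contributes 15
  first=1(c) contributes 6
|[w]| = 21

21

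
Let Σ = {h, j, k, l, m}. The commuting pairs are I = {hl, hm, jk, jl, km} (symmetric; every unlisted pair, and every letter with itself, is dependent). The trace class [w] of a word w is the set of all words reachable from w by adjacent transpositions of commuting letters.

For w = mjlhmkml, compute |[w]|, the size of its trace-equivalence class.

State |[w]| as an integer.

#0=m has no predecessor
#1=j depends on [0:m]
#2=l depends on [0:m]
#3=h depends on [1:j]
#4=m depends on [1:j, 2:l]
#5=k depends on [2:l, 3:h]
#6=m depends on [4:m]
#7=l depends on [5:k, 6:m]
sources: [0:m]
N(rest) = Σ N(rest − s) over sources s of rest; N(one piece) = 1:
  size 1 → [7]=1
  size 2 → [5,7]=1  [6,7]=1
  size 3 → [3,5,7]=1  [4,6,7]=1  [5,6,7]=2
  size 4 → [3,5,6,7]=3  [4,5,6,7]=3
  size 5 → [2,4,5,6,7]=3  [3,4,5,6,7]=6
  size 6 → [1,3,4,5,6,7]=6  [2,3,4,5,6,7]=9
  first=0(m) contributes 15

15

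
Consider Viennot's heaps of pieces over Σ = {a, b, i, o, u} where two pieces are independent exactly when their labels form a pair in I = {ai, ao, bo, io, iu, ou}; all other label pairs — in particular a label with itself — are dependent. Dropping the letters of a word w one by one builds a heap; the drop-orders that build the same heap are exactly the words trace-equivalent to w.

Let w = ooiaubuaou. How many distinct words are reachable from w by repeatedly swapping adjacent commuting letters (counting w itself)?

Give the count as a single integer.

360

0(o) covers ∅
1(o) covers 0:o
2(i) covers ∅
3(a) covers ∅
4(u) covers 3:a
5(b) covers 2:i, 4:u
6(u) covers 5:b
7(a) covers 6:u
8(o) covers 1:o
9(u) covers 7:a
floor of heap: 0:o, 2:i, 3:a
completions by unplaced set U, small U first (add the entries for U minus each lowest piece of U):
  |U|=1: {8}:1  {9}:1
  |U|=2: {1,8}:1  {7,9}:1  {8,9}:2
  |U|=3: {0,1,8}:1  {1,8,9}:3  {6,7,9}:1  {7,8,9}:3
  |U|=4: {0,1,8,9}:4  {1,7,8,9}:6  {5,6,7,9}:1  {6,7,8,9}:4
  |U|=5: {0,1,7,8,9}:10  {1,6,7,8,9}:10  {2,5,6,7,9}:1  {4,5,6,7,9}:1  {5,6,7,8,9}:5
  |U|=6: {0,1,6,7,8,9}:20  {1,5,6,7,8,9}:15  {2,4,5,6,7,9}:2  {2,5,6,7,8,9}:6  {3,4,5,6,7,9}:1  {4,5,6,7,8,9}:6
  |U|=7: {0,1,5,6,7,8,9}:35  {1,2,5,6,7,8,9}:21  {1,4,5,6,7,8,9}:21  {2,3,4,5,6,7,9}:3  {2,4,5,6,7,8,9}:14  {3,4,5,6,7,8,9}:7
  |U|=8: {0,1,2,5,6,7,8,9}:56  {0,1,4,5,6,7,8,9}:56  {1,2,4,5,6,7,8,9}:56  {1,3,4,5,6,7,8,9}:28  {2,3,4,5,6,7,8,9}:24
  start at 0(o): 108
  start at 2(i): 84
  start at 3(a): 168
sum over floor = 360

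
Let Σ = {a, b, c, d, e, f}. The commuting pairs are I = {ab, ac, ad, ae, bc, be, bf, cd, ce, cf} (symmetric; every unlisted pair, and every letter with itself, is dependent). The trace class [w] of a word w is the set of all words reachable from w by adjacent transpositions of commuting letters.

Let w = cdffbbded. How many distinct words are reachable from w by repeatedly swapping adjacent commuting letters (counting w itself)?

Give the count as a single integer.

0(c) covers ∅
1(d) covers ∅
2(f) covers 1:d
3(f) covers 2:f
4(b) covers 1:d
5(b) covers 4:b
6(d) covers 3:f, 5:b
7(e) covers 6:d
8(d) covers 7:e
floor of heap: 0:c, 1:d
completions by unplaced set U, small U first (add the entries for U minus each lowest piece of U):
  |U|=1: {0}:1  {8}:1
  |U|=2: {0,8}:2  {7,8}:1
  |U|=3: {0,7,8}:3  {6,7,8}:1
  |U|=4: {0,6,7,8}:4  {3,6,7,8}:1  {5,6,7,8}:1
  |U|=5: {0,3,6,7,8}:5  {0,5,6,7,8}:5  {2,3,6,7,8}:1  {3,5,6,7,8}:2  {4,5,6,7,8}:1
  |U|=6: {0,2,3,6,7,8}:6  {0,3,5,6,7,8}:12  {0,4,5,6,7,8}:6  {2,3,5,6,7,8}:3  {3,4,5,6,7,8}:3
  |U|=7: {0,2,3,5,6,7,8}:21  {0,3,4,5,6,7,8}:21  {2,3,4,5,6,7,8}:6
  start at 0(c): 6
  start at 1(d): 48
sum over floor = 54

54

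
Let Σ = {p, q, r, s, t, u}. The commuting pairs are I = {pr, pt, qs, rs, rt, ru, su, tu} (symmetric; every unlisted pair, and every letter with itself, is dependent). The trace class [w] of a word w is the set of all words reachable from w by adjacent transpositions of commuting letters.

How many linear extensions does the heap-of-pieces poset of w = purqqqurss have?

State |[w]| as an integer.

200

0(p) covers ∅
1(u) covers 0:p
2(r) covers ∅
3(q) covers 1:u, 2:r
4(q) covers 3:q
5(q) covers 4:q
6(u) covers 5:q
7(r) covers 5:q
8(s) covers 0:p
9(s) covers 8:s
floor of heap: 0:p, 2:r
completions by unplaced set U, small U first (add the entries for U minus each lowest piece of U):
  |U|=1: {6}:1  {7}:1  {9}:1
  |U|=2: {6,7}:2  {6,9}:2  {7,9}:2  {8,9}:1
  |U|=3: {5,6,7}:2  {6,7,9}:6  {6,8,9}:3  {7,8,9}:3
  |U|=4: {4,5,6,7}:2  {5,6,7,9}:8  {6,7,8,9}:12
  |U|=5: {3,4,5,6,7}:2  {4,5,6,7,9}:10  {5,6,7,8,9}:20
  |U|=6: {1,3,4,5,6,7}:2  {2,3,4,5,6,7}:2  {3,4,5,6,7,9}:12  {4,5,6,7,8,9}:30
  |U|=7: {1,2,3,4,5,6,7}:4  {1,3,4,5,6,7,9}:14  {2,3,4,5,6,7,9}:14  {3,4,5,6,7,8,9}:42
  |U|=8: {1,2,3,4,5,6,7,9}:32  {1,3,4,5,6,7,8,9}:56  {2,3,4,5,6,7,8,9}:56
  start at 0(p): 144
  start at 2(r): 56
sum over floor = 200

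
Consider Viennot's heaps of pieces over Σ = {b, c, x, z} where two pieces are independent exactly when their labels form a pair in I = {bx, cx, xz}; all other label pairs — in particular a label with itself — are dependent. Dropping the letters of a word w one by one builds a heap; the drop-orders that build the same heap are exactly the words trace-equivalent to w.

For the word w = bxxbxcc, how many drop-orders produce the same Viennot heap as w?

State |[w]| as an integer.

35

0(b) covers ∅
1(x) covers ∅
2(x) covers 1:x
3(b) covers 0:b
4(x) covers 2:x
5(c) covers 3:b
6(c) covers 5:c
floor of heap: 0:b, 1:x
completions by unplaced set U, small U first (add the entries for U minus each lowest piece of U):
  |U|=1: {4}:1  {6}:1
  |U|=2: {2,4}:1  {4,6}:2  {5,6}:1
  |U|=3: {1,2,4}:1  {2,4,6}:3  {3,5,6}:1  {4,5,6}:3
  |U|=4: {0,3,5,6}:1  {1,2,4,6}:4  {2,4,5,6}:6  {3,4,5,6}:4
  |U|=5: {0,3,4,5,6}:5  {1,2,4,5,6}:10  {2,3,4,5,6}:10
  start at 0(b): 20
  start at 1(x): 15
sum over floor = 35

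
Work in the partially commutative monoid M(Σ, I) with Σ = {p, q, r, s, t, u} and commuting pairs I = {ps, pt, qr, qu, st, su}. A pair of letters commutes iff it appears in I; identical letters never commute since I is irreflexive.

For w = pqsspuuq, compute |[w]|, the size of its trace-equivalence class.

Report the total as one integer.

0(p) covers ∅
1(q) covers 0:p
2(s) covers 1:q
3(s) covers 2:s
4(p) covers 1:q
5(u) covers 4:p
6(u) covers 5:u
7(q) covers 3:s, 4:p
floor of heap: 0:p
completions by unplaced set U, small U first (add the entries for U minus each lowest piece of U):
  |U|=1: {6}:1  {7}:1
  |U|=2: {3,7}:1  {5,6}:1  {6,7}:2
  |U|=3: {2,3,7}:1  {3,6,7}:3  {5,6,7}:3
  |U|=4: {2,3,6,7}:4  {3,5,6,7}:6  {4,5,6,7}:3
  |U|=5: {2,3,5,6,7}:10  {3,4,5,6,7}:9
  |U|=6: {2,3,4,5,6,7}:19
  start at 0(p): 19

19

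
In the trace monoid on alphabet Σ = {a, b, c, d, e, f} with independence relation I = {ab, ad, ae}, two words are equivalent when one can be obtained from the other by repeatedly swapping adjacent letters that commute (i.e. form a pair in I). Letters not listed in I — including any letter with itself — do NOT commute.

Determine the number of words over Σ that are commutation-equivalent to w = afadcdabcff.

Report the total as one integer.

6

#0=a has no predecessor
#1=f depends on [0:a]
#2=a depends on [1:f]
#3=d depends on [1:f]
#4=c depends on [2:a, 3:d]
#5=d depends on [4:c]
#6=a depends on [4:c]
#7=b depends on [5:d]
#8=c depends on [6:a, 7:b]
#9=f depends on [8:c]
#10=f depends on [9:f]
sources: [0:a]
N(rest) = Σ N(rest − s) over sources s of rest; N(one piece) = 1:
  size 1 → [10]=1
  size 2 → [9,10]=1
  size 3 → [8,9,10]=1
  size 4 → [6,8,9,10]=1  [7,8,9,10]=1
  size 5 → [5,7,8,9,10]=1  [6,7,8,9,10]=2
  size 6 → [5,6,7,8,9,10]=3
  size 7 → [4,5,6,7,8,9,10]=3
  size 8 → [2,4,5,6,7,8,9,10]=3  [3,4,5,6,7,8,9,10]=3
  size 9 → [2,3,4,5,6,7,8,9,10]=6
  first=0(a) contributes 6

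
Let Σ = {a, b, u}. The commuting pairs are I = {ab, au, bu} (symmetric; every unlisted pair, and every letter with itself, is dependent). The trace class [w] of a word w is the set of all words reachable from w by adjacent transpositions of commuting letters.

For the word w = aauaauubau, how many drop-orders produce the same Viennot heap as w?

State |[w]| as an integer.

1260

drop 0:a onto floor
drop 1:a onto {0:a}
drop 2:u onto floor
drop 3:a onto {1:a}
drop 4:a onto {3:a}
drop 5:u onto {2:u}
drop 6:u onto {5:u}
drop 7:b onto floor
drop 8:a onto {4:a}
drop 9:u onto {6:u}
ground layer = {0:a, 2:u, 7:b}
drop-orders for the pieces not yet dropped (sum over which currently-grounded one goes next):
  1 to go: {7} 1  {8} 1  {9} 1
  2 to go: {4,8} 1  {6,9} 1  {7,8} 2  {7,9} 2  {8,9} 2
  3 to go: {3,4,8} 1  {4,7,8} 3  {4,8,9} 3  {5,6,9} 1  {6,7,9} 3  {6,8,9} 3  {7,8,9} 6
  4 to go: {1,3,4,8} 1  {2,5,6,9} 1  {3,4,7,8} 4  {3,4,8,9} 4  {4,6,8,9} 6  {4,7,8,9} 12  {5,6,7,9} 4  {5,6,8,9} 4  {6,7,8,9} 12
  5 to go: {0,1,3,4,8} 1  {1,3,4,7,8} 5  {1,3,4,8,9} 5  {2,5,6,7,9} 5  {2,5,6,8,9} 5  {3,4,6,8,9} 10  {3,4,7,8,9} 20  {4,5,6,8,9} 10  {4,6,7,8,9} 30  {5,6,7,8,9} 20
  6 to go: {0,1,3,4,7,8} 6  {0,1,3,4,8,9} 6  {1,3,4,6,8,9} 15  {1,3,4,7,8,9} 30  {2,4,5,6,8,9} 15  {2,5,6,7,8,9} 30  {3,4,5,6,8,9} 20  {3,4,6,7,8,9} 60  {4,5,6,7,8,9} 60
  7 to go: {0,1,3,4,6,8,9} 21  {0,1,3,4,7,8,9} 42  {1,3,4,5,6,8,9} 35  {1,3,4,6,7,8,9} 105  {2,3,4,5,6,8,9} 35  {2,4,5,6,7,8,9} 105  {3,4,5,6,7,8,9} 140
  8 to go: {0,1,3,4,5,6,8,9} 56  {0,1,3,4,6,7,8,9} 168  {1,2,3,4,5,6,8,9} 70  {1,3,4,5,6,7,8,9} 280  {2,3,4,5,6,7,8,9} 280
  if 0:a drops first: 630 orders
  if 2:u drops first: 504 orders
  if 7:b drops first: 126 orders
heap linearizations: 1260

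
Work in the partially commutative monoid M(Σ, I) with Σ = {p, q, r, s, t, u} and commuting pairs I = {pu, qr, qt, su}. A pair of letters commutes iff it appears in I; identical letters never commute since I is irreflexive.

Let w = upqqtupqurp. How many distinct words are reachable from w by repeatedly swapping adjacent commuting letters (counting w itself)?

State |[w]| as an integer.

12

0(u) covers ∅
1(p) covers ∅
2(q) covers 0:u, 1:p
3(q) covers 2:q
4(t) covers 0:u, 1:p
5(u) covers 3:q, 4:t
6(p) covers 3:q, 4:t
7(q) covers 5:u, 6:p
8(u) covers 7:q
9(r) covers 8:u
10(p) covers 9:r
floor of heap: 0:u, 1:p
completions by unplaced set U, small U first (add the entries for U minus each lowest piece of U):
  |U|=1: {10}:1
  |U|=2: {9,10}:1
  |U|=3: {8,9,10}:1
  |U|=4: {7,8,9,10}:1
  |U|=5: {5,7,8,9,10}:1  {6,7,8,9,10}:1
  |U|=6: {5,6,7,8,9,10}:2
  |U|=7: {3,5,6,7,8,9,10}:2  {4,5,6,7,8,9,10}:2
  |U|=8: {2,3,5,6,7,8,9,10}:2  {3,4,5,6,7,8,9,10}:4
  |U|=9: {2,3,4,5,6,7,8,9,10}:6
  start at 0(u): 6
  start at 1(p): 6
sum over floor = 12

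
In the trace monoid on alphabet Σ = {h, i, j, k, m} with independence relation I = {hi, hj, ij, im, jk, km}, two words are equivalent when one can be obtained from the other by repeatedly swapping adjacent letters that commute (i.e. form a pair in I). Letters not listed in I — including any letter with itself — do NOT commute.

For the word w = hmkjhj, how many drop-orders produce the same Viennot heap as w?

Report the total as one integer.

drop 0:h onto floor
drop 1:m onto {0:h}
drop 2:k onto {0:h}
drop 3:j onto {1:m}
drop 4:h onto {1:m, 2:k}
drop 5:j onto {3:j}
ground layer = {0:h}
drop-orders for the pieces not yet dropped (sum over which currently-grounded one goes next):
  1 to go: {4} 1  {5} 1
  2 to go: {2,4} 1  {3,5} 1  {4,5} 2
  3 to go: {2,4,5} 3  {3,4,5} 3
  4 to go: {1,3,4,5} 3  {2,3,4,5} 6
  if 0:h drops first: 9 orders

9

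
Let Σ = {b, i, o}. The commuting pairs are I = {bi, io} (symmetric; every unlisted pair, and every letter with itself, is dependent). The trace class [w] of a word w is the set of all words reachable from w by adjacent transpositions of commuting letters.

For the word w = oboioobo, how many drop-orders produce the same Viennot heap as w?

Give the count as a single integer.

8

#0=o has no predecessor
#1=b depends on [0:o]
#2=o depends on [1:b]
#3=i has no predecessor
#4=o depends on [2:o]
#5=o depends on [4:o]
#6=b depends on [5:o]
#7=o depends on [6:b]
sources: [0:o, 3:i]
N(rest) = Σ N(rest − s) over sources s of rest; N(one piece) = 1:
  size 1 → [3]=1  [7]=1
  size 2 → [3,7]=2  [6,7]=1
  size 3 → [3,6,7]=3  [5,6,7]=1
  size 4 → [3,5,6,7]=4  [4,5,6,7]=1
  size 5 → [2,4,5,6,7]=1  [3,4,5,6,7]=5
  size 6 → [1,2,4,5,6,7]=1  [2,3,4,5,6,7]=6
  first=0(o) contributes 7
  first=3(i) contributes 1
|[w]| = 8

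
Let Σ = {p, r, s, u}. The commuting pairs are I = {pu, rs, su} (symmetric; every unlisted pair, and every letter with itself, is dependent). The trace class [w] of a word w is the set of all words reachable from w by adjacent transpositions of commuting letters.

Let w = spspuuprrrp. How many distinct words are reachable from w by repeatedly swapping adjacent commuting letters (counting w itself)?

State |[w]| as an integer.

drop 0:s onto floor
drop 1:p onto {0:s}
drop 2:s onto {1:p}
drop 3:p onto {2:s}
drop 4:u onto floor
drop 5:u onto {4:u}
drop 6:p onto {3:p}
drop 7:r onto {5:u, 6:p}
drop 8:r onto {7:r}
drop 9:r onto {8:r}
drop 10:p onto {9:r}
ground layer = {0:s, 4:u}
drop-orders for the pieces not yet dropped (sum over which currently-grounded one goes next):
  1 to go: {10} 1
  2 to go: {9,10} 1
  3 to go: {8,9,10} 1
  4 to go: {7,8,9,10} 1
  5 to go: {5,7,8,9,10} 1  {6,7,8,9,10} 1
  6 to go: {3,6,7,8,9,10} 1  {4,5,7,8,9,10} 1  {5,6,7,8,9,10} 2
  7 to go: {2,3,6,7,8,9,10} 1  {3,5,6,7,8,9,10} 3  {4,5,6,7,8,9,10} 3
  8 to go: {1,2,3,6,7,8,9,10} 1  {2,3,5,6,7,8,9,10} 4  {3,4,5,6,7,8,9,10} 6
  9 to go: {0,1,2,3,6,7,8,9,10} 1  {1,2,3,5,6,7,8,9,10} 5  {2,3,4,5,6,7,8,9,10} 10
  if 0:s drops first: 15 orders
  if 4:u drops first: 6 orders
heap linearizations: 21

21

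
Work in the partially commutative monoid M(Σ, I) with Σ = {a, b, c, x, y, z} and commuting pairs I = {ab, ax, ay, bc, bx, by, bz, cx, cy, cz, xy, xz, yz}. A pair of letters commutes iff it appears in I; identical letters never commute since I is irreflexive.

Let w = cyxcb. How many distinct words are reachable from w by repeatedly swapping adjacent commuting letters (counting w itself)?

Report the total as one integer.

piece 0:c — minimal
piece 1:y — minimal
piece 2:x — minimal
piece 3:c rests on {0:c}
piece 4:b — minimal
minimal pieces: {0:c, 1:y, 2:x, 4:b}
ways to finish when only these pieces remain (= sum over removing one remaining piece with nothing left below it):
  1 left: {1}→1  {2}→1  {3}→1  {4}→1
  2 left: {0,3}→1  {1,2}→2  {1,3}→2  {1,4}→2  {2,3}→2  {2,4}→2  {3,4}→2
  3 left: {0,1,3}→3  {0,2,3}→3  {0,3,4}→3  {1,2,3}→6  {1,2,4}→6  {1,3,4}→6  {2,3,4}→6
  placing 0:c first → 24 extensions
  placing 1:y first → 12 extensions
  placing 2:x first → 12 extensions
  placing 4:b first → 12 extensions
total linear extensions = 60

60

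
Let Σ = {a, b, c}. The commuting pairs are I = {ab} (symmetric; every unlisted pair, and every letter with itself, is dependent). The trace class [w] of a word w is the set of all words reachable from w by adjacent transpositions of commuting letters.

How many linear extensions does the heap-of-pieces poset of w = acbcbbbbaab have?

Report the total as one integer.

#0=a has no predecessor
#1=c depends on [0:a]
#2=b depends on [1:c]
#3=c depends on [2:b]
#4=b depends on [3:c]
#5=b depends on [4:b]
#6=b depends on [5:b]
#7=b depends on [6:b]
#8=a depends on [3:c]
#9=a depends on [8:a]
#10=b depends on [7:b]
sources: [0:a]
N(rest) = Σ N(rest − s) over sources s of rest; N(one piece) = 1:
  size 1 → [9]=1  [10]=1
  size 2 → [7,10]=1  [8,9]=1  [9,10]=2
  size 3 → [6,7,10]=1  [7,9,10]=3  [8,9,10]=3
  size 4 → [5,6,7,10]=1  [6,7,9,10]=4  [7,8,9,10]=6
  size 5 → [4,5,6,7,10]=1  [5,6,7,9,10]=5  [6,7,8,9,10]=10
  size 6 → [4,5,6,7,9,10]=6  [5,6,7,8,9,10]=15
  size 7 → [4,5,6,7,8,9,10]=21
  size 8 → [3,4,5,6,7,8,9,10]=21
  size 9 → [2,3,4,5,6,7,8,9,10]=21
  first=0(a) contributes 21

21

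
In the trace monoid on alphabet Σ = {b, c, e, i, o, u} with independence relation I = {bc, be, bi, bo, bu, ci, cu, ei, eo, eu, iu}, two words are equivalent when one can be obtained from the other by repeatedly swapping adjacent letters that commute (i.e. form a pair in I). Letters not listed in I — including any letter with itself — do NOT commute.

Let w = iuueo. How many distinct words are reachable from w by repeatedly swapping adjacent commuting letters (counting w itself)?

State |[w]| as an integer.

15

piece 0:i — minimal
piece 1:u — minimal
piece 2:u rests on {1:u}
piece 3:e — minimal
piece 4:o rests on {0:i, 2:u}
minimal pieces: {0:i, 1:u, 3:e}
ways to finish when only these pieces remain (= sum over removing one remaining piece with nothing left below it):
  1 left: {3}→1  {4}→1
  2 left: {0,4}→1  {2,4}→1  {3,4}→2
  3 left: {0,2,4}→2  {0,3,4}→3  {1,2,4}→1  {2,3,4}→3
  placing 0:i first → 4 extensions
  placing 1:u first → 8 extensions
  placing 3:e first → 3 extensions
total linear extensions = 15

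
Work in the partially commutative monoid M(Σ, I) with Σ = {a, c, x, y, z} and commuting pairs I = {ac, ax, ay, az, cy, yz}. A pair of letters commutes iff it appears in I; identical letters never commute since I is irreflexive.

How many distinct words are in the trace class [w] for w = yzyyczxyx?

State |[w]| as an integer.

piece 0:y — minimal
piece 1:z — minimal
piece 2:y rests on {0:y}
piece 3:y rests on {2:y}
piece 4:c rests on {1:z}
piece 5:z rests on {4:c}
piece 6:x rests on {3:y, 5:z}
piece 7:y rests on {6:x}
piece 8:x rests on {7:y}
minimal pieces: {0:y, 1:z}
ways to finish when only these pieces remain (= sum over removing one remaining piece with nothing left below it):
  1 left: {8}→1
  2 left: {7,8}→1
  3 left: {6,7,8}→1
  4 left: {3,6,7,8}→1  {5,6,7,8}→1
  5 left: {2,3,6,7,8}→1  {3,5,6,7,8}→2  {4,5,6,7,8}→1
  6 left: {0,2,3,6,7,8}→1  {1,4,5,6,7,8}→1  {2,3,5,6,7,8}→3  {3,4,5,6,7,8}→3
  7 left: {0,2,3,5,6,7,8}→4  {1,3,4,5,6,7,8}→4  {2,3,4,5,6,7,8}→6
  placing 0:y first → 10 extensions
  placing 1:z first → 10 extensions
total linear extensions = 20

20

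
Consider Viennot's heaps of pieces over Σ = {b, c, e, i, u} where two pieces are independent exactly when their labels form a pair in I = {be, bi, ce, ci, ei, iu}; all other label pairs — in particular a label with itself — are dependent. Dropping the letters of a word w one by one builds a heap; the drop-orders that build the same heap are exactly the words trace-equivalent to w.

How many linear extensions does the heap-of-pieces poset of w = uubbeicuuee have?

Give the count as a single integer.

44

drop 0:u onto floor
drop 1:u onto {0:u}
drop 2:b onto {1:u}
drop 3:b onto {2:b}
drop 4:e onto {1:u}
drop 5:i onto floor
drop 6:c onto {3:b}
drop 7:u onto {4:e, 6:c}
drop 8:u onto {7:u}
drop 9:e onto {8:u}
drop 10:e onto {9:e}
ground layer = {0:u, 5:i}
drop-orders for the pieces not yet dropped (sum over which currently-grounded one goes next):
  1 to go: {5} 1  {10} 1
  2 to go: {5,10} 2  {9,10} 1
  3 to go: {5,9,10} 3  {8,9,10} 1
  4 to go: {5,8,9,10} 4  {7,8,9,10} 1
  5 to go: {4,7,8,9,10} 1  {5,7,8,9,10} 5  {6,7,8,9,10} 1
  6 to go: {3,6,7,8,9,10} 1  {4,5,7,8,9,10} 6  {4,6,7,8,9,10} 2  {5,6,7,8,9,10} 6
  7 to go: {2,3,6,7,8,9,10} 1  {3,4,6,7,8,9,10} 3  {3,5,6,7,8,9,10} 7  {4,5,6,7,8,9,10} 14
  8 to go: {2,3,4,6,7,8,9,10} 4  {2,3,5,6,7,8,9,10} 8  {3,4,5,6,7,8,9,10} 24
  9 to go: {1,2,3,4,6,7,8,9,10} 4  {2,3,4,5,6,7,8,9,10} 36
  if 0:u drops first: 40 orders
  if 5:i drops first: 4 orders
heap linearizations: 44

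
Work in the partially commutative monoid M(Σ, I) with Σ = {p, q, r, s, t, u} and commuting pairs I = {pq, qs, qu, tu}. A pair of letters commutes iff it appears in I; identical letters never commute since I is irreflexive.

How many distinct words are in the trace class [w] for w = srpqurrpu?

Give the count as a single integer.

0(s) covers ∅
1(r) covers 0:s
2(p) covers 1:r
3(q) covers 1:r
4(u) covers 2:p
5(r) covers 3:q, 4:u
6(r) covers 5:r
7(p) covers 6:r
8(u) covers 7:p
floor of heap: 0:s
completions by unplaced set U, small U first (add the entries for U minus each lowest piece of U):
  |U|=1: {8}:1
  |U|=2: {7,8}:1
  |U|=3: {6,7,8}:1
  |U|=4: {5,6,7,8}:1
  |U|=5: {3,5,6,7,8}:1  {4,5,6,7,8}:1
  |U|=6: {2,4,5,6,7,8}:1  {3,4,5,6,7,8}:2
  |U|=7: {2,3,4,5,6,7,8}:3
  start at 0(s): 3

3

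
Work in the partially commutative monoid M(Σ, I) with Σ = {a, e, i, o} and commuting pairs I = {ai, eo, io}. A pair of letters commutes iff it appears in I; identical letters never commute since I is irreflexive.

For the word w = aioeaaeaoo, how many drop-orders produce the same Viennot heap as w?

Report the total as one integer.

5

drop 0:a onto floor
drop 1:i onto floor
drop 2:o onto {0:a}
drop 3:e onto {0:a, 1:i}
drop 4:a onto {2:o, 3:e}
drop 5:a onto {4:a}
drop 6:e onto {5:a}
drop 7:a onto {6:e}
drop 8:o onto {7:a}
drop 9:o onto {8:o}
ground layer = {0:a, 1:i}
drop-orders for the pieces not yet dropped (sum over which currently-grounded one goes next):
  1 to go: {9} 1
  2 to go: {8,9} 1
  3 to go: {7,8,9} 1
  4 to go: {6,7,8,9} 1
  5 to go: {5,6,7,8,9} 1
  6 to go: {4,5,6,7,8,9} 1
  7 to go: {2,4,5,6,7,8,9} 1  {3,4,5,6,7,8,9} 1
  8 to go: {1,3,4,5,6,7,8,9} 1  {2,3,4,5,6,7,8,9} 2
  if 0:a drops first: 3 orders
  if 1:i drops first: 2 orders
heap linearizations: 5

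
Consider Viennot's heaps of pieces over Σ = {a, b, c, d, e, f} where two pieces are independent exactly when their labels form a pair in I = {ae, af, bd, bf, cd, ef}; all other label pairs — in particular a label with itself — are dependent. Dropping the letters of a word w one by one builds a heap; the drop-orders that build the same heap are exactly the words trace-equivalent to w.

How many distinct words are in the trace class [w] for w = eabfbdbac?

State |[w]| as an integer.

36

#0=e has no predecessor
#1=a has no predecessor
#2=b depends on [0:e, 1:a]
#3=f has no predecessor
#4=b depends on [2:b]
#5=d depends on [0:e, 1:a, 3:f]
#6=b depends on [4:b]
#7=a depends on [5:d, 6:b]
#8=c depends on [7:a]
sources: [0:e, 1:a, 3:f]
N(rest) = Σ N(rest − s) over sources s of rest; N(one piece) = 1:
  size 1 → [8]=1
  size 2 → [7,8]=1
  size 3 → [5,7,8]=1  [6,7,8]=1
  size 4 → [3,5,7,8]=1  [4,6,7,8]=1  [5,6,7,8]=2
  size 5 → [2,4,6,7,8]=1  [3,5,6,7,8]=3  [4,5,6,7,8]=3
  size 6 → [2,4,5,6,7,8]=4  [3,4,5,6,7,8]=6
  size 7 → [0,2,4,5,6,7,8]=4  [1,2,4,5,6,7,8]=4  [2,3,4,5,6,7,8]=10
  first=0(e) contributes 14
  first=1(a) contributes 14
  first=3(f) contributes 8
|[w]| = 36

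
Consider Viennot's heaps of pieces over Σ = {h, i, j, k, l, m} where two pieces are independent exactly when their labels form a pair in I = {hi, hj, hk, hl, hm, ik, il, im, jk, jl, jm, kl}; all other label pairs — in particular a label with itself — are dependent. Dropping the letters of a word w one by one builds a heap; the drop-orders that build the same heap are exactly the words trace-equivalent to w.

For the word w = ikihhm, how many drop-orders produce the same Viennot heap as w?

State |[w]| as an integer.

piece 0:i — minimal
piece 1:k — minimal
piece 2:i rests on {0:i}
piece 3:h — minimal
piece 4:h rests on {3:h}
piece 5:m rests on {1:k}
minimal pieces: {0:i, 1:k, 3:h}
ways to finish when only these pieces remain (= sum over removing one remaining piece with nothing left below it):
  1 left: {2}→1  {4}→1  {5}→1
  2 left: {0,2}→1  {1,5}→1  {2,4}→2  {2,5}→2  {3,4}→1  {4,5}→2
  3 left: {0,2,4}→3  {0,2,5}→3  {1,2,5}→3  {1,4,5}→3  {2,3,4}→3  {2,4,5}→6  {3,4,5}→3
  4 left: {0,1,2,5}→6  {0,2,3,4}→6  {0,2,4,5}→12  {1,2,4,5}→12  {1,3,4,5}→6  {2,3,4,5}→12
  placing 0:i first → 30 extensions
  placing 1:k first → 30 extensions
  placing 3:h first → 30 extensions
total linear extensions = 90

90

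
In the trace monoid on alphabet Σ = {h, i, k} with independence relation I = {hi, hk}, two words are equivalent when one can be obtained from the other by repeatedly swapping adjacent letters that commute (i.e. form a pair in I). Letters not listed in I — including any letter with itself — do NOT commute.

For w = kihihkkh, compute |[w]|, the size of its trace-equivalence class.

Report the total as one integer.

56

piece 0:k — minimal
piece 1:i rests on {0:k}
piece 2:h — minimal
piece 3:i rests on {1:i}
piece 4:h rests on {2:h}
piece 5:k rests on {3:i}
piece 6:k rests on {5:k}
piece 7:h rests on {4:h}
minimal pieces: {0:k, 2:h}
ways to finish when only these pieces remain (= sum over removing one remaining piece with nothing left below it):
  1 left: {6}→1  {7}→1
  2 left: {4,7}→1  {5,6}→1  {6,7}→2
  3 left: {2,4,7}→1  {3,5,6}→1  {4,6,7}→3  {5,6,7}→3
  4 left: {1,3,5,6}→1  {2,4,6,7}→4  {3,5,6,7}→4  {4,5,6,7}→6
  5 left: {0,1,3,5,6}→1  {1,3,5,6,7}→5  {2,4,5,6,7}→10  {3,4,5,6,7}→10
  6 left: {0,1,3,5,6,7}→6  {1,3,4,5,6,7}→15  {2,3,4,5,6,7}→20
  placing 0:k first → 35 extensions
  placing 2:h first → 21 extensions
total linear extensions = 56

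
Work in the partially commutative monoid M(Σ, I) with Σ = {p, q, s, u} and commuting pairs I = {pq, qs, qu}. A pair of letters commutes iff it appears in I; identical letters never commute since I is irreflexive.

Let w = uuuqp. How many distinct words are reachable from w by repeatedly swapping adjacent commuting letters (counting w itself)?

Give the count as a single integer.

drop 0:u onto floor
drop 1:u onto {0:u}
drop 2:u onto {1:u}
drop 3:q onto floor
drop 4:p onto {2:u}
ground layer = {0:u, 3:q}
drop-orders for the pieces not yet dropped (sum over which currently-grounded one goes next):
  1 to go: {3} 1  {4} 1
  2 to go: {2,4} 1  {3,4} 2
  3 to go: {1,2,4} 1  {2,3,4} 3
  if 0:u drops first: 4 orders
  if 3:q drops first: 1 orders
heap linearizations: 5

5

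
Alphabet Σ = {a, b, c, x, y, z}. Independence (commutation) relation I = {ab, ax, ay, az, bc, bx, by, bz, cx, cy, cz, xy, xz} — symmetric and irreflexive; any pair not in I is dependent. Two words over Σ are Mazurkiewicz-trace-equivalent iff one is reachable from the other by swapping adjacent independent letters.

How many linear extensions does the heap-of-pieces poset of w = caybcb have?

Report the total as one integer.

0(c) covers ∅
1(a) covers 0:c
2(y) covers ∅
3(b) covers ∅
4(c) covers 1:a
5(b) covers 3:b
floor of heap: 0:c, 2:y, 3:b
completions by unplaced set U, small U first (add the entries for U minus each lowest piece of U):
  |U|=1: {2}:1  {4}:1  {5}:1
  |U|=2: {1,4}:1  {2,4}:2  {2,5}:2  {3,5}:1  {4,5}:2
  |U|=3: {0,1,4}:1  {1,2,4}:3  {1,4,5}:3  {2,3,5}:3  {2,4,5}:6  {3,4,5}:3
  |U|=4: {0,1,2,4}:4  {0,1,4,5}:4  {1,2,4,5}:12  {1,3,4,5}:6  {2,3,4,5}:12
  start at 0(c): 30
  start at 2(y): 10
  start at 3(b): 20
sum over floor = 60

60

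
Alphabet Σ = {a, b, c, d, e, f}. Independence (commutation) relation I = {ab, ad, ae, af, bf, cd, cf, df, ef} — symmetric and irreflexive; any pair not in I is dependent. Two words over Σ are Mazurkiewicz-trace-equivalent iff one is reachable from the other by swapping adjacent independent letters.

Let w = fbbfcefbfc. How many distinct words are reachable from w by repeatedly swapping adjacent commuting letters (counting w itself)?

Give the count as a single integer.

drop 0:f onto floor
drop 1:b onto floor
drop 2:b onto {1:b}
drop 3:f onto {0:f}
drop 4:c onto {2:b}
drop 5:e onto {4:c}
drop 6:f onto {3:f}
drop 7:b onto {5:e}
drop 8:f onto {6:f}
drop 9:c onto {7:b}
ground layer = {0:f, 1:b}
drop-orders for the pieces not yet dropped (sum over which currently-grounded one goes next):
  1 to go: {8} 1  {9} 1
  2 to go: {6,8} 1  {7,9} 1  {8,9} 2
  3 to go: {3,6,8} 1  {5,7,9} 1  {6,8,9} 3  {7,8,9} 3
  4 to go: {0,3,6,8} 1  {3,6,8,9} 4  {4,5,7,9} 1  {5,7,8,9} 4  {6,7,8,9} 6
  5 to go: {0,3,6,8,9} 5  {2,4,5,7,9} 1  {3,6,7,8,9} 10  {4,5,7,8,9} 5  {5,6,7,8,9} 10
  6 to go: {0,3,6,7,8,9} 15  {1,2,4,5,7,9} 1  {2,4,5,7,8,9} 6  {3,5,6,7,8,9} 20  {4,5,6,7,8,9} 15
  7 to go: {0,3,5,6,7,8,9} 35  {1,2,4,5,7,8,9} 7  {2,4,5,6,7,8,9} 21  {3,4,5,6,7,8,9} 35
  8 to go: {0,3,4,5,6,7,8,9} 70  {1,2,4,5,6,7,8,9} 28  {2,3,4,5,6,7,8,9} 56
  if 0:f drops first: 84 orders
  if 1:b drops first: 126 orders
heap linearizations: 210

210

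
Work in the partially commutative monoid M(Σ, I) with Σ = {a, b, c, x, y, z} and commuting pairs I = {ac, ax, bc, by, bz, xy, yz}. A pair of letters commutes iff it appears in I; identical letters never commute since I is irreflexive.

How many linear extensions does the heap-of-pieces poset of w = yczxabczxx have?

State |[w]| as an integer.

8

piece 0:y — minimal
piece 1:c rests on {0:y}
piece 2:z rests on {1:c}
piece 3:x rests on {2:z}
piece 4:a rests on {2:z}
piece 5:b rests on {3:x, 4:a}
piece 6:c rests on {3:x}
piece 7:z rests on {4:a, 6:c}
piece 8:x rests on {5:b, 7:z}
piece 9:x rests on {8:x}
minimal pieces: {0:y}
ways to finish when only these pieces remain (= sum over removing one remaining piece with nothing left below it):
  1 left: {9}→1
  2 left: {8,9}→1
  3 left: {5,8,9}→1  {7,8,9}→1
  4 left: {5,7,8,9}→2  {6,7,8,9}→1
  5 left: {4,5,7,8,9}→2  {5,6,7,8,9}→3
  6 left: {3,5,6,7,8,9}→3  {4,5,6,7,8,9}→5
  7 left: {3,4,5,6,7,8,9}→8
  8 left: {2,3,4,5,6,7,8,9}→8
  placing 0:y first → 8 extensions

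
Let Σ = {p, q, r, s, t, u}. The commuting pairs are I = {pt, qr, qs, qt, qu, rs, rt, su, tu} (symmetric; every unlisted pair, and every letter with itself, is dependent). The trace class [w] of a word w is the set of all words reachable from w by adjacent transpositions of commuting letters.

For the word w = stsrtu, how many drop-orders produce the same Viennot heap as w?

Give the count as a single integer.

0(s) covers ∅
1(t) covers 0:s
2(s) covers 1:t
3(r) covers ∅
4(t) covers 2:s
5(u) covers 3:r
floor of heap: 0:s, 3:r
completions by unplaced set U, small U first (add the entries for U minus each lowest piece of U):
  |U|=1: {4}:1  {5}:1
  |U|=2: {2,4}:1  {3,5}:1  {4,5}:2
  |U|=3: {1,2,4}:1  {2,4,5}:3  {3,4,5}:3
  |U|=4: {0,1,2,4}:1  {1,2,4,5}:4  {2,3,4,5}:6
  start at 0(s): 10
  start at 3(r): 5
sum over floor = 15

15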